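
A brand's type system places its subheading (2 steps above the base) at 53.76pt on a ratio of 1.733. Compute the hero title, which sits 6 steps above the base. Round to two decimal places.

484.90pt

53.76 × 1.733⁴ = 53.76 × 9.01974 ≈ 484.901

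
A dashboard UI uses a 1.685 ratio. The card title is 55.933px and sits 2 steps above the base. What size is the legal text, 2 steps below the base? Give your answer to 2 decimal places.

6.94px

55.933 ÷ 1.685⁴ = 55.933 ÷ 8.06120 ≈ 6.939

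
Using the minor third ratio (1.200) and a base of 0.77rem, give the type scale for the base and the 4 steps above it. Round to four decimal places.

0.7700rem, 0.9240rem, 1.1088rem, 1.3306rem, 1.5967rem

Step 0: 0.77rem
Step 1: 0.77 × 1.200 = 0.9240
Step 2: 0.77 × 1.200² = 1.1088
Step 3: 0.77 × 1.200³ = 1.3306
Step 4: 0.77 × 1.200⁴ = 1.5967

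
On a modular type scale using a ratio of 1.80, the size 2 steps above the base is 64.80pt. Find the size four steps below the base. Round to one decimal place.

1.9pt

Moving from step +2 to step -4 is 6 steps down, so divide by r⁶.
64.80 ÷ 1.80⁶ = 64.80 ÷ 34.01222 ≈ 1.905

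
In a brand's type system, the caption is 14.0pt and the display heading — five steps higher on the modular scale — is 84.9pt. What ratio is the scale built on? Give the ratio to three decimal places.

r⁵ = 84.9 / 14.0, so r = (84.9/14.0)^(1/5).
r = 6.0643^(1/5) ≈ 1.4340

1.434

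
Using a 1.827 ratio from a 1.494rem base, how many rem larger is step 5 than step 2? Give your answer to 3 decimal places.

25.425rem

Step 2: 1.494 × 1.827² = 4.98687rem
Step 5: 1.494 × 1.827⁵ = 30.41188rem
Difference: 30.41188 − 4.98687 = 25.42501rem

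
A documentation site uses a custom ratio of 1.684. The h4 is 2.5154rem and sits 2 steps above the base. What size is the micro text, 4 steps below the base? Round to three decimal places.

0.110rem

2.5154 ÷ 1.684⁶ = 2.5154 ÷ 22.80618 ≈ 0.110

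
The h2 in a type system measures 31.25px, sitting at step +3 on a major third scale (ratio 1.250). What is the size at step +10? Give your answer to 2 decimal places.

149.01px

Moving from step +3 to step +10 is 7 steps up, so multiply by r⁷.
31.25 × 1.250⁷ = 31.25 × 4.76837 ≈ 149.012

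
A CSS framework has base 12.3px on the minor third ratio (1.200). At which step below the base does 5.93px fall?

1.200ⁿ = 12.3 / 5.93 = 2.0742
n = ln(2.0742) / ln(1.200) = 0.7296 / 0.1823 ≈ 4.00

4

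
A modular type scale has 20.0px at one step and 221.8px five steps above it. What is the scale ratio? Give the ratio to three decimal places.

1.618

r⁵ = 221.8 / 20.0, so r = (221.8/20.0)^(1/5).
r = 11.0900^(1/5) ≈ 1.6180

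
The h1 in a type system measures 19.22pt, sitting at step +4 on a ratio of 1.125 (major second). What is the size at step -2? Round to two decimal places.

9.48pt

Moving from step +4 to step -2 is 6 steps down, so divide by r⁶.
19.22 ÷ 1.125⁶ = 19.22 ÷ 2.02729 ≈ 9.481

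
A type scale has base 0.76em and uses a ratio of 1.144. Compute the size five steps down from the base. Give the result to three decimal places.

A modular type scale is a geometric sequence: sizeₙ = base × rⁿ.
0.76 ÷ 1.144⁵ = 0.76 ÷ 1.95943 ≈ 0.388

0.388em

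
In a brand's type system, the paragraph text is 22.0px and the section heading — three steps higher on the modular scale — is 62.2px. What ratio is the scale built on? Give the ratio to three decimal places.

1.414

r³ = 62.2 / 22.0, so r = (62.2/22.0)^(1/3).
r = 2.8273^(1/3) ≈ 1.4140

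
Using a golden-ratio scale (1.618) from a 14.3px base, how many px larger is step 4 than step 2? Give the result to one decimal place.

60.6px

Step 2: 14.3 × 1.618² = 37.436px
Step 4: 14.3 × 1.618⁴ = 98.005px
Difference: 98.005 − 37.436 = 60.569px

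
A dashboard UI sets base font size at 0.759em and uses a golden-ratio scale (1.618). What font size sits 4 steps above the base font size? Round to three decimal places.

5.202em

Each step on a modular scale multiplies by the ratio, so the size n steps from the base is base × ratioⁿ.
0.759 × 1.618⁴ = 0.759 × 6.85353 ≈ 5.202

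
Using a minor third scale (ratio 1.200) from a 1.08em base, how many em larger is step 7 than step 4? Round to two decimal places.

1.63em

Step 4: 1.08 × 1.200⁴ = 2.2395em
Step 7: 1.08 × 1.200⁷ = 3.8698em
Difference: 3.8698 − 2.2395 = 1.6303em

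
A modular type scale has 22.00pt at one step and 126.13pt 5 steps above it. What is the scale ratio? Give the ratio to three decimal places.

1.418

The ratio satisfies 22.00 × r⁵ = 126.13, so r = (126.13 / 22.00)^(1/5).
r = 5.7332^(1/5) ≈ 1.4180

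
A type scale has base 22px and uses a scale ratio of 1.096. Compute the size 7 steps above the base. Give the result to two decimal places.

41.79px

22.0 × 1.096⁷ = 22.0 × 1.89965 ≈ 41.79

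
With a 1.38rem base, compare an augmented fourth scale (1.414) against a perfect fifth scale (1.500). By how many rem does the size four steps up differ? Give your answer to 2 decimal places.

1.47rem

Augmented fourth: 1.38 × 1.414⁴ = 5.5167rem
Perfect fifth: 1.38 × 1.500⁴ = 6.9862rem
Difference: 6.9862 − 5.5167 = 1.4695rem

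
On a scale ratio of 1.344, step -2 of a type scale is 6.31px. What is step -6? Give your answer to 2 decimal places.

6.31 ÷ 1.344⁴ = 6.31 ÷ 3.26285 ≈ 1.934

1.93px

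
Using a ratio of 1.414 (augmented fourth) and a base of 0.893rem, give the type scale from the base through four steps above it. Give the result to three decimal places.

0.893rem, 1.263rem, 1.785rem, 2.525rem, 3.570rem

Step 0: 0.893rem
Step 1: 0.893 × 1.414 = 1.263
Step 2: 0.893 × 1.414² = 1.785
Step 3: 0.893 × 1.414³ = 2.525
Step 4: 0.893 × 1.414⁴ = 3.570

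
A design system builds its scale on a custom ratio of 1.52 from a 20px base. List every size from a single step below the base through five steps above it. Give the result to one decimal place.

13.2px, 20.0px, 30.4px, 46.2px, 70.2px, 106.8px, 162.3px

Step -1: 20.0 ÷ 1.52 = 13.2
Step 0: 20px
Step 1: 20.0 × 1.52 = 30.4
Step 2: 20.0 × 1.52² = 46.2
Step 3: 20.0 × 1.52³ = 70.2
Step 4: 20.0 × 1.52⁴ = 106.8
Step 5: 20.0 × 1.52⁵ = 162.3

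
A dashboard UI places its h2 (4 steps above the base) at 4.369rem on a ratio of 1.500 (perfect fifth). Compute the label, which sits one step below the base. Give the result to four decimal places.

Moving from step +4 to step -1 is 5 steps down, so divide by r⁵.
4.369 ÷ 1.500⁵ = 4.369 ÷ 7.59375 ≈ 0.5753

0.5753rem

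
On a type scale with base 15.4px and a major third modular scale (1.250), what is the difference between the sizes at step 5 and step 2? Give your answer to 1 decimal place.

Step 2: 15.4 × 1.250² = 24.062px
Step 5: 15.4 × 1.250⁵ = 46.997px
Difference: 46.997 − 24.062 = 22.935px

22.9px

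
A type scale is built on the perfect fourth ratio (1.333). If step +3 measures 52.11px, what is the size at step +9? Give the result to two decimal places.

Moving from step +3 to step +9 is 6 steps up, so multiply by r⁶.
52.11 × 1.333⁶ = 52.11 × 5.61023 ≈ 292.349

292.35px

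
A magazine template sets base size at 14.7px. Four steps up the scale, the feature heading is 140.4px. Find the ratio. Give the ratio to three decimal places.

r⁴ = 140.4 / 14.7, so r = (140.4/14.7)^(1/4).
r = 9.5510^(1/4) ≈ 1.7580

1.758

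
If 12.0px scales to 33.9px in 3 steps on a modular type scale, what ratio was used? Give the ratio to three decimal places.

1.414

The ratio satisfies 12.0 × r³ = 33.9, so r = (33.9 / 12.0)^(1/3).
r = 2.8250^(1/3) ≈ 1.4136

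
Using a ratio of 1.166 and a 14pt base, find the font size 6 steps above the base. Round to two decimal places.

35.18pt

14.0 × 1.166⁶ = 14.0 × 2.51299 ≈ 35.18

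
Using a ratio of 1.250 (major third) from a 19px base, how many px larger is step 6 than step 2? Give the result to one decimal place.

42.8px

Step 2: 19.0 × 1.250² = 29.688px
Step 6: 19.0 × 1.250⁶ = 72.479px
Difference: 72.479 − 29.688 = 42.791px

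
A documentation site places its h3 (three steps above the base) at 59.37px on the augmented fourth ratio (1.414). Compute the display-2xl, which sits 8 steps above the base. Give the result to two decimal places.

59.37 × 1.414⁵ = 59.37 × 5.65258 ≈ 335.594

335.59px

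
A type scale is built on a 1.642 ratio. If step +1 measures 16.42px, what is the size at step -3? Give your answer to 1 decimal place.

2.3px

Moving from step +1 to step -3 is 4 steps down, so divide by r⁴.
16.42 ÷ 1.642⁴ = 16.42 ÷ 7.26930 ≈ 2.259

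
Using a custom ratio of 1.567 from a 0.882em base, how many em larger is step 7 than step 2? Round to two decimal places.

Step 2: 0.882 × 1.567² = 2.1657em
Step 7: 0.882 × 1.567⁷ = 20.4622em
Difference: 20.4622 − 2.1657 = 18.2965em

18.30em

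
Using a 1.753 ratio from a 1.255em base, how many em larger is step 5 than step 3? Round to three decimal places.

Step 3: 1.255 × 1.753³ = 6.76067em
Step 5: 1.255 × 1.753⁵ = 20.77559em
Difference: 20.77559 − 6.76067 = 14.01492em

14.015em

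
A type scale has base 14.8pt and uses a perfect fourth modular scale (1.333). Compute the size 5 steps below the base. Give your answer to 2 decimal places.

Each step on a modular scale multiplies by the ratio, so the size n steps from the base is base × ratioⁿ.
14.8 ÷ 1.333⁵ = 14.8 ÷ 4.20873 ≈ 3.52

3.52pt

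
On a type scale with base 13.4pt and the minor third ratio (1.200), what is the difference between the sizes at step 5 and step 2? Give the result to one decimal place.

Step 2: 13.4 × 1.200² = 19.296pt
Step 5: 13.4 × 1.200⁵ = 33.343pt
Difference: 33.343 − 19.296 = 14.047pt

14.0pt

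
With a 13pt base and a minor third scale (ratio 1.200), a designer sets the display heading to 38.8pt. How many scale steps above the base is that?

6

1.200ⁿ = 38.8 / 13 = 2.9846
n = ln(2.9846) / ln(1.200) = 1.0935 / 0.1823 ≈ 6.00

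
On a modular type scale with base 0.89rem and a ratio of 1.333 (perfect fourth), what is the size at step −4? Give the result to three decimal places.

A modular type scale is a geometric sequence: sizeₙ = base × rⁿ.
0.89 ÷ 1.333⁴ = 0.89 ÷ 3.15733 ≈ 0.282

0.282rem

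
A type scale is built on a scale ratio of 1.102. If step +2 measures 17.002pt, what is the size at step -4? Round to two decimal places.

9.49pt

The gap is -4 − (2) = -6 steps, so the factor is 1.102^-6.
17.002 ÷ 1.102⁶ = 17.002 ÷ 1.79098 ≈ 9.493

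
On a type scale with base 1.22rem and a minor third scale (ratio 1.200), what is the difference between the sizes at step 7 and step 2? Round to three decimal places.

2.615rem

Step 2: 1.22 × 1.200² = 1.75680rem
Step 7: 1.22 × 1.200⁷ = 4.37148rem
Difference: 4.37148 − 1.75680 = 2.61468rem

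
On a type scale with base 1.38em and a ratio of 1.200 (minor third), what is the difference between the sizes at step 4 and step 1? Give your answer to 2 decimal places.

Step 1: 1.38 × 1.200 = 1.6560em
Step 4: 1.38 × 1.200⁴ = 2.8616em
Difference: 2.8616 − 1.6560 = 1.2056em

1.21em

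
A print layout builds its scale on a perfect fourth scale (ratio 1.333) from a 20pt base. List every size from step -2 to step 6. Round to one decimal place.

Step -2: 20.0 ÷ 1.333² = 11.3
Step -1: 20.0 ÷ 1.333 = 15.0
Step 0: 20pt
Step 1: 20.0 × 1.333 = 26.7
Step 2: 20.0 × 1.333² = 35.5
Step 3: 20.0 × 1.333³ = 47.4
Step 4: 20.0 × 1.333⁴ = 63.1
Step 5: 20.0 × 1.333⁵ = 84.2
Step 6: 20.0 × 1.333⁶ = 112.2

11.3pt, 15.0pt, 20.0pt, 26.7pt, 35.5pt, 47.4pt, 63.1pt, 84.2pt, 112.2pt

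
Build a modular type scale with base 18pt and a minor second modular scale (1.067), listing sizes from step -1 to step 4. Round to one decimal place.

16.9pt, 18.0pt, 19.2pt, 20.5pt, 21.9pt, 23.3pt

Step -1: 18.0 ÷ 1.067 = 16.9
Step 0: 18pt
Step 1: 18.0 × 1.067 = 19.2
Step 2: 18.0 × 1.067² = 20.5
Step 3: 18.0 × 1.067³ = 21.9
Step 4: 18.0 × 1.067⁴ = 23.3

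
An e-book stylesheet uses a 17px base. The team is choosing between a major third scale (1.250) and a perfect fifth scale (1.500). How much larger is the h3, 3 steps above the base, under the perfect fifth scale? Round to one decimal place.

24.2px

Major third: 17.0 × 1.250³ = 33.203px
Perfect fifth: 17.0 × 1.500³ = 57.375px
Difference: 57.375 − 33.203 = 24.172px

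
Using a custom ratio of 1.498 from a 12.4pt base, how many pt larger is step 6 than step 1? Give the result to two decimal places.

Step 1: 12.4 × 1.498 = 18.5752pt
Step 6: 12.4 × 1.498⁶ = 140.1176pt
Difference: 140.1176 − 18.5752 = 121.5424pt

121.54pt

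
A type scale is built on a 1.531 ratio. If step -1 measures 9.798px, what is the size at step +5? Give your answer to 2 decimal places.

The gap is 5 − (-1) = 6 steps, so the factor is 1.531^6.
9.798 × 1.531⁶ = 9.798 × 12.87808 ≈ 126.179

126.18px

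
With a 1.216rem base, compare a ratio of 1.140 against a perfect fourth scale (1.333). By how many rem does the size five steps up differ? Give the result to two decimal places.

At 1.140: 1.216 × 1.140⁵ = 2.3413rem
Perfect fourth: 1.216 × 1.333⁵ = 5.1178rem
Difference: 5.1178 − 2.3413 = 2.7765rem

2.78rem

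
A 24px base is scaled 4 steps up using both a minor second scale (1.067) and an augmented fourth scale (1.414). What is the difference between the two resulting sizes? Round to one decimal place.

Minor second: 24.0 × 1.067⁴ = 31.108px
Augmented fourth: 24.0 × 1.414⁴ = 95.942px
Difference: 95.942 − 31.108 = 64.834px

64.8px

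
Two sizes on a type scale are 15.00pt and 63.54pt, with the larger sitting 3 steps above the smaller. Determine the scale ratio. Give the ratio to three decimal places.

1.618

r³ = 63.54 / 15.00, so r = (63.54/15.00)^(1/3).
r = 4.2360^(1/3) ≈ 1.6180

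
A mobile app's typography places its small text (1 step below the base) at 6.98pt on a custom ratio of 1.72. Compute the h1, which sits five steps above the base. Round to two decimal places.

180.73pt

6.98 × 1.72⁶ = 6.98 × 25.89230 ≈ 180.728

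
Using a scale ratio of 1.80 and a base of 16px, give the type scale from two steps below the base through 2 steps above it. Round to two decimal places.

Step -2: 16.0 ÷ 1.80² = 4.94
Step -1: 16.0 ÷ 1.80 = 8.89
Step 0: 16px
Step 1: 16.0 × 1.80 = 28.80
Step 2: 16.0 × 1.80² = 51.84

4.94px, 8.89px, 16.00px, 28.80px, 51.84px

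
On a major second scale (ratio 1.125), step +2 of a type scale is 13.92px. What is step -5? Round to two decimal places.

Moving from step +2 to step -5 is 7 steps down, so divide by r⁷.
13.92 ÷ 1.125⁷ = 13.92 ÷ 2.28070 ≈ 6.103

6.10px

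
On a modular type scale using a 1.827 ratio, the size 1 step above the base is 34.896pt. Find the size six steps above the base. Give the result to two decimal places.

34.896 × 1.827⁵ = 34.896 × 20.35601 ≈ 710.343

710.34pt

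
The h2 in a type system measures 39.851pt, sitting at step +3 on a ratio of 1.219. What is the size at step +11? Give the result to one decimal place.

The gap is 11 − (3) = 8 steps, so the factor is 1.219^8.
39.851 × 1.219⁸ = 39.851 × 4.87562 ≈ 194.298

194.3pt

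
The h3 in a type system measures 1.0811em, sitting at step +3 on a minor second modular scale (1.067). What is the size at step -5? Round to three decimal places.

0.644em

1.0811 ÷ 1.067⁸ = 1.0811 ÷ 1.68002 ≈ 0.644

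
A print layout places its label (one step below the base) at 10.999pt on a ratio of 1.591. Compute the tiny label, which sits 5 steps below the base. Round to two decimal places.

1.72pt

Moving from step -1 to step -5 is 4 steps down, so divide by r⁴.
10.999 ÷ 1.591⁴ = 10.999 ÷ 6.40738 ≈ 1.717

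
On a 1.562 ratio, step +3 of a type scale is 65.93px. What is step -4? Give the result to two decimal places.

65.93 ÷ 1.562⁷ = 65.93 ÷ 22.68648 ≈ 2.906

2.91px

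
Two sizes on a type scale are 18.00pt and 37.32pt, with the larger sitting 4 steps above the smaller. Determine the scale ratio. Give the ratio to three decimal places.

1.200

r⁴ = 37.32 / 18.00, so r = (37.32/18.00)^(1/4).
r = 2.0733^(1/4) ≈ 1.2000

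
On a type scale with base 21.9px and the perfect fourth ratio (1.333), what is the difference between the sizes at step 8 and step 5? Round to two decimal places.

Step 5: 21.9 × 1.333⁵ = 92.1711px
Step 8: 21.9 × 1.333⁸ = 218.3159px
Difference: 218.3159 − 92.1711 = 126.1448px

126.14px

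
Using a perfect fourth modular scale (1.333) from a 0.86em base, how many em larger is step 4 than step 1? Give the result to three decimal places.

1.569em

Step 1: 0.86 × 1.333 = 1.14638em
Step 4: 0.86 × 1.333⁴ = 2.71531em
Difference: 2.71531 − 1.14638 = 1.56893em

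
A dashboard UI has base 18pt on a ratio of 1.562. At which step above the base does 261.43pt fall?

6

1.562ⁿ = 261.43 / 18 = 14.5239
n = ln(14.5239) / ln(1.562) = 2.6758 / 0.4460 ≈ 6.00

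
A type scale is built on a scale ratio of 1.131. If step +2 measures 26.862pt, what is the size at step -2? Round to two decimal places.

26.862 ÷ 1.131⁴ = 26.862 ÷ 1.63625 ≈ 16.417

16.42pt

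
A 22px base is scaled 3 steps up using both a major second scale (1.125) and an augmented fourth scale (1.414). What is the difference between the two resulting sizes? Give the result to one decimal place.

30.9px

Major second: 22.0 × 1.125³ = 31.324px
Augmented fourth: 22.0 × 1.414³ = 62.197px
Difference: 62.197 − 31.324 = 30.873px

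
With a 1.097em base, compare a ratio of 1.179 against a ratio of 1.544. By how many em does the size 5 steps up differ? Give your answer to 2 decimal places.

At 1.179: 1.097 × 1.179⁵ = 2.4991em
At 1.544: 1.097 × 1.544⁵ = 9.6259em
Difference: 9.6259 − 2.4991 = 7.1268em

7.13em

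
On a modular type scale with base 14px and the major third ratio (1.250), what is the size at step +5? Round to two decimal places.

14.0 × 1.250⁵ = 14.0 × 3.05176 ≈ 42.72

42.72px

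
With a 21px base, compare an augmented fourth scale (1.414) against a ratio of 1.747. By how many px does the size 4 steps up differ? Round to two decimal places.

Augmented fourth: 21.0 × 1.414⁴ = 83.9493px
At 1.747: 21.0 × 1.747⁴ = 195.6099px
Difference: 195.6099 − 83.9493 = 111.6606px

111.66px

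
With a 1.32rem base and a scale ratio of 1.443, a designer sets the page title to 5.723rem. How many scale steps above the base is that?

1.443ⁿ = 5.723 / 1.32 = 4.3356
n = ln(4.3356) / ln(1.443) = 1.4669 / 0.3667 ≈ 4.00

4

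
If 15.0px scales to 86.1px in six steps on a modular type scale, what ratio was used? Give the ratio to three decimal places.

1.338

r⁶ = 86.1 / 15.0, so r = (86.1/15.0)^(1/6).
r = 5.7400^(1/6) ≈ 1.3381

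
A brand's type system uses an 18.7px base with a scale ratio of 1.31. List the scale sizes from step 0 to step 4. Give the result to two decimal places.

18.70px, 24.50px, 32.09px, 42.04px, 55.07px

Step 0: 18.7px
Step 1: 18.7 × 1.31 = 24.50
Step 2: 18.7 × 1.31² = 32.09
Step 3: 18.7 × 1.31³ = 42.04
Step 4: 18.7 × 1.31⁴ = 55.07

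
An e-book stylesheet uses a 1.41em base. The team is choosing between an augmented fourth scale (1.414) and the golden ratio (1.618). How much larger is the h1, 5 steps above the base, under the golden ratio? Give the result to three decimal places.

7.665em

Augmented fourth: 1.41 × 1.414⁵ = 7.97014em
Golden ratio: 1.41 × 1.618⁵ = 15.63550em
Difference: 15.63550 − 7.97014 = 7.66536em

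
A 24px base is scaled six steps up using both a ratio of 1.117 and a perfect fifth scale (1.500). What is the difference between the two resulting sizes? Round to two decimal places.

At 1.117: 24.0 × 1.117⁶ = 46.6155px
Perfect fifth: 24.0 × 1.500⁶ = 273.3750px
Difference: 273.3750 − 46.6155 = 226.7595px

226.76px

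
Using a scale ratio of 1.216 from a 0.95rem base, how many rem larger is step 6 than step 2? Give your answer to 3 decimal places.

1.667rem

Step 2: 0.95 × 1.216² = 1.40472rem
Step 6: 0.95 × 1.216⁶ = 3.07132rem
Difference: 3.07132 − 1.40472 = 1.66660rem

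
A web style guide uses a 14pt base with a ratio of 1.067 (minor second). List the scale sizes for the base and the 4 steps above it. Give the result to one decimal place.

Step 0: 14pt
Step 1: 14.0 × 1.067 = 14.9
Step 2: 14.0 × 1.067² = 15.9
Step 3: 14.0 × 1.067³ = 17.0
Step 4: 14.0 × 1.067⁴ = 18.1

14.0pt, 14.9pt, 15.9pt, 17.0pt, 18.1pt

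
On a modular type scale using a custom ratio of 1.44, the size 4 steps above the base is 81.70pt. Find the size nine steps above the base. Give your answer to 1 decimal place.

81.70 × 1.44⁵ = 81.70 × 6.19174 ≈ 505.865

505.9pt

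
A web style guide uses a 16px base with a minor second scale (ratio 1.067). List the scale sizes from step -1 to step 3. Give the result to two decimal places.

15.00px, 16.00px, 17.07px, 18.22px, 19.44px

Step -1: 16.0 ÷ 1.067 = 15.00
Step 0: 16px
Step 1: 16.0 × 1.067 = 17.07
Step 2: 16.0 × 1.067² = 18.22
Step 3: 16.0 × 1.067³ = 19.44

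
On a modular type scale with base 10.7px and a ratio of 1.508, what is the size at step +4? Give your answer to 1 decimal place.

55.3px

10.7 × 1.508⁴ = 10.7 × 5.17137 ≈ 55.33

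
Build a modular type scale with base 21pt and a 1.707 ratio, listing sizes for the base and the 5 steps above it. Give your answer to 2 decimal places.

Step 0: 21pt
Step 1: 21.0 × 1.707 = 35.85
Step 2: 21.0 × 1.707² = 61.19
Step 3: 21.0 × 1.707³ = 104.45
Step 4: 21.0 × 1.707⁴ = 178.30
Step 5: 21.0 × 1.707⁵ = 304.36

21.00pt, 35.85pt, 61.19pt, 104.45pt, 178.30pt, 304.36pt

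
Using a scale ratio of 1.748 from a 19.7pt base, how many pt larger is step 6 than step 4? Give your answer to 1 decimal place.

Step 4: 19.7 × 1.748⁴ = 183.921pt
Step 6: 19.7 × 1.748⁶ = 561.972pt
Difference: 561.972 − 183.921 = 378.051pt

378.1pt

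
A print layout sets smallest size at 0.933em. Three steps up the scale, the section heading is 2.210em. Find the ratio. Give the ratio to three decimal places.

1.333

The ratio satisfies 0.933 × r³ = 2.210, so r = (2.210 / 0.933)^(1/3).
r = 2.3687^(1/3) ≈ 1.3330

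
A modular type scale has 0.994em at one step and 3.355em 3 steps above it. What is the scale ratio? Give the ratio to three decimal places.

1.500

r³ = 3.355 / 0.994, so r = (3.355/0.994)^(1/3).
r = 3.3753^(1/3) ≈ 1.5000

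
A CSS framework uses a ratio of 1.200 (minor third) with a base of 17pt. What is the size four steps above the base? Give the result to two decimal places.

35.25pt

A modular type scale is a geometric sequence: sizeₙ = base × rⁿ.
17.0 × 1.200⁴ = 17.0 × 2.07360 ≈ 35.25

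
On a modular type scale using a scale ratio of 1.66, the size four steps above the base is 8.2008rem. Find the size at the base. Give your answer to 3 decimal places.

The gap is 0 − (4) = -4 steps, so the factor is 1.66^-4.
8.2008 ÷ 1.66⁴ = 8.2008 ÷ 7.59333 ≈ 1.080

1.080rem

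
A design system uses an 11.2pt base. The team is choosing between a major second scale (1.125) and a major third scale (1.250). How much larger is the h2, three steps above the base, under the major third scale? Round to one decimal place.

Major second: 11.2 × 1.125³ = 15.947pt
Major third: 11.2 × 1.250³ = 21.875pt
Difference: 21.875 − 15.947 = 5.928pt

5.9pt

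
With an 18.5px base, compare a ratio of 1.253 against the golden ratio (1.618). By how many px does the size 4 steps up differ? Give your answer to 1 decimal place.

81.2px

At 1.253: 18.5 × 1.253⁴ = 45.601px
Golden ratio: 18.5 × 1.618⁴ = 126.790px
Difference: 126.790 − 45.601 = 81.189px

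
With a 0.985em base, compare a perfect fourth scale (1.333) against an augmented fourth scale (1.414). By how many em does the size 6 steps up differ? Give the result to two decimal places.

Perfect fourth: 0.985 × 1.333⁶ = 5.5261em
Augmented fourth: 0.985 × 1.414⁶ = 7.8729em
Difference: 7.8729 − 5.5261 = 2.3468em

2.35em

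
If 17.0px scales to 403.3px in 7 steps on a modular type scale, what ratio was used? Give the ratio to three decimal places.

1.572

The ratio satisfies 17.0 × r⁷ = 403.3, so r = (403.3 / 17.0)^(1/7).
r = 23.7235^(1/7) ≈ 1.5720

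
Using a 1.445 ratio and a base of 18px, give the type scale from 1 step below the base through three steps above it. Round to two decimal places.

12.46px, 18.00px, 26.01px, 37.58px, 54.31px

Step -1: 18.0 ÷ 1.445 = 12.46
Step 0: 18px
Step 1: 18.0 × 1.445 = 26.01
Step 2: 18.0 × 1.445² = 37.58
Step 3: 18.0 × 1.445³ = 54.31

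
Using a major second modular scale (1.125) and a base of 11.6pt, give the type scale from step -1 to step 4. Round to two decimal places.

10.31pt, 11.60pt, 13.05pt, 14.68pt, 16.52pt, 18.58pt

Step -1: 11.6 ÷ 1.125 = 10.31
Step 0: 11.6pt
Step 1: 11.6 × 1.125 = 13.05
Step 2: 11.6 × 1.125² = 14.68
Step 3: 11.6 × 1.125³ = 16.52
Step 4: 11.6 × 1.125⁴ = 18.58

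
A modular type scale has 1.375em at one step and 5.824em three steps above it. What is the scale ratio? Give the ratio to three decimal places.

r³ = 5.824 / 1.375, so r = (5.824/1.375)^(1/3).
r = 4.2356^(1/3) ≈ 1.6180

1.618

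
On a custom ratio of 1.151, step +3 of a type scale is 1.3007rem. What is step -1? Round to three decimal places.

1.3007 ÷ 1.151⁴ = 1.3007 ÷ 1.75510 ≈ 0.741

0.741rem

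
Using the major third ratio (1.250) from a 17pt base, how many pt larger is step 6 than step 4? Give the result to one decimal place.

23.3pt

Step 4: 17.0 × 1.250⁴ = 41.504pt
Step 6: 17.0 × 1.250⁶ = 64.850pt
Difference: 64.850 − 41.504 = 23.346pt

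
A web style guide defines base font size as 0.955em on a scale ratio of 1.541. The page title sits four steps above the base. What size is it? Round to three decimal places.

0.955 × 1.541⁴ = 0.955 × 5.63911 ≈ 5.385

5.385em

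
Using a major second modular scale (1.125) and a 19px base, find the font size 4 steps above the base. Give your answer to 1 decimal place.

Every step multiplies by the scale ratio.
19.0 × 1.125⁴ = 19.0 × 1.60181 ≈ 30.43

30.4px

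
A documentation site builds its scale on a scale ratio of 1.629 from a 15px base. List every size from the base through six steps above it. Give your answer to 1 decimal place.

Step 0: 15px
Step 1: 15.0 × 1.629 = 24.4
Step 2: 15.0 × 1.629² = 39.8
Step 3: 15.0 × 1.629³ = 64.8
Step 4: 15.0 × 1.629⁴ = 105.6
Step 5: 15.0 × 1.629⁵ = 172.1
Step 6: 15.0 × 1.629⁶ = 280.3

15.0px, 24.4px, 39.8px, 64.8px, 105.6px, 172.1px, 280.3px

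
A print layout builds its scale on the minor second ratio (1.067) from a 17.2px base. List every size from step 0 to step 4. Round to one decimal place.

17.2px, 18.4px, 19.6px, 20.9px, 22.3px

Step 0: 17.2px
Step 1: 17.2 × 1.067 = 18.4
Step 2: 17.2 × 1.067² = 19.6
Step 3: 17.2 × 1.067³ = 20.9
Step 4: 17.2 × 1.067⁴ = 22.3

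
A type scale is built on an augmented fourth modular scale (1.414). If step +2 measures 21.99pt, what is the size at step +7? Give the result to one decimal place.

124.3pt

The gap is 7 − (2) = 5 steps, so the factor is 1.414^5.
21.99 × 1.414⁵ = 21.99 × 5.65258 ≈ 124.300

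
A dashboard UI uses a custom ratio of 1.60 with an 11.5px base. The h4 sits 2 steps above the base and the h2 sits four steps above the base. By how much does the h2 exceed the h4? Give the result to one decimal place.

Step 2: 11.5 × 1.60² = 29.440px
Step 4: 11.5 × 1.60⁴ = 75.366px
Difference: 75.366 − 29.440 = 45.926px

45.9px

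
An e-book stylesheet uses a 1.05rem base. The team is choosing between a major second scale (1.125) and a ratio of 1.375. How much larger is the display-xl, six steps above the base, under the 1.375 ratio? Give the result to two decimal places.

Major second: 1.05 × 1.125⁶ = 2.1287rem
At 1.375: 1.05 × 1.375⁶ = 7.0959rem
Difference: 7.0959 − 2.1287 = 4.9672rem

4.97rem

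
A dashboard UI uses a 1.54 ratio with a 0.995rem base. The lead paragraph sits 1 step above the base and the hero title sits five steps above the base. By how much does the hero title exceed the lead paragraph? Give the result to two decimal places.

7.09rem

Step 1: 0.995 × 1.54 = 1.5323rem
Step 5: 0.995 × 1.54⁵ = 8.6184rem
Difference: 8.6184 − 1.5323 = 7.0861rem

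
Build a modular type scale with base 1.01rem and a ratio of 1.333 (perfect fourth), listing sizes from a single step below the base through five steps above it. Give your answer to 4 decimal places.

0.7577rem, 1.0100rem, 1.3463rem, 1.7947rem, 2.3923rem, 3.1889rem, 4.2508rem

Step -1: 1.01 ÷ 1.333 = 0.7577
Step 0: 1.01rem
Step 1: 1.01 × 1.333 = 1.3463
Step 2: 1.01 × 1.333² = 1.7947
Step 3: 1.01 × 1.333³ = 2.3923
Step 4: 1.01 × 1.333⁴ = 3.1889
Step 5: 1.01 × 1.333⁵ = 4.2508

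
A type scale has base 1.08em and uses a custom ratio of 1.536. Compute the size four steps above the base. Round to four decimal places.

Every step multiplies by the scale ratio.
1.08 × 1.536⁴ = 1.08 × 5.56628 ≈ 6.0116

6.0116em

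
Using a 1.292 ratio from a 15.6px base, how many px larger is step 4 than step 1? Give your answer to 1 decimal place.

23.3px

Step 1: 15.6 × 1.292 = 20.155px
Step 4: 15.6 × 1.292⁴ = 43.468px
Difference: 43.468 − 20.155 = 23.313px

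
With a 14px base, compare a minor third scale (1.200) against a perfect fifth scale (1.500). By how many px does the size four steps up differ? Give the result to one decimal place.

41.8px

Minor third: 14.0 × 1.200⁴ = 29.030px
Perfect fifth: 14.0 × 1.500⁴ = 70.875px
Difference: 70.875 − 29.030 = 41.845px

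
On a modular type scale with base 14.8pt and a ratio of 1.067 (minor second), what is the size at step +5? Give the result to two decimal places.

A modular type scale is a geometric sequence: sizeₙ = base × rⁿ.
14.8 × 1.067⁵ = 14.8 × 1.38300 ≈ 20.47

20.47pt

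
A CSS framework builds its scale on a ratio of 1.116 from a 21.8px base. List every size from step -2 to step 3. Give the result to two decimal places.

17.50px, 19.53px, 21.80px, 24.33px, 27.15px, 30.30px

Step -2: 21.8 ÷ 1.116² = 17.50
Step -1: 21.8 ÷ 1.116 = 19.53
Step 0: 21.8px
Step 1: 21.8 × 1.116 = 24.33
Step 2: 21.8 × 1.116² = 27.15
Step 3: 21.8 × 1.116³ = 30.30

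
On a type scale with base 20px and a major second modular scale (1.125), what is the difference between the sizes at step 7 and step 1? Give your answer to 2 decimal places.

23.11px

Step 1: 20.0 × 1.125 = 22.5000px
Step 7: 20.0 × 1.125⁷ = 45.6139px
Difference: 45.6139 − 22.5000 = 23.1139px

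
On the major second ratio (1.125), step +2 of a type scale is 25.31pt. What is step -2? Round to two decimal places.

Moving from step +2 to step -2 is 4 steps down, so divide by r⁴.
25.31 ÷ 1.125⁴ = 25.31 ÷ 1.60181 ≈ 15.801

15.80pt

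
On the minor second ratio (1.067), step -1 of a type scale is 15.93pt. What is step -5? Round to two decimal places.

12.29pt

15.93 ÷ 1.067⁴ = 15.93 ÷ 1.29616 ≈ 12.290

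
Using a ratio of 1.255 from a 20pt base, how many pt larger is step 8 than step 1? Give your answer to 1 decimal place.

98.0pt

Step 1: 20.0 × 1.255 = 25.100pt
Step 8: 20.0 × 1.255⁸ = 123.078pt
Difference: 123.078 − 25.100 = 97.978pt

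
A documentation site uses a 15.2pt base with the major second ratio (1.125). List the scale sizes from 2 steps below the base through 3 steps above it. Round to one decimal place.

Step -2: 15.2 ÷ 1.125² = 12.0
Step -1: 15.2 ÷ 1.125 = 13.5
Step 0: 15.2pt
Step 1: 15.2 × 1.125 = 17.1
Step 2: 15.2 × 1.125² = 19.2
Step 3: 15.2 × 1.125³ = 21.6

12.0pt, 13.5pt, 15.2pt, 17.1pt, 19.2pt, 21.6pt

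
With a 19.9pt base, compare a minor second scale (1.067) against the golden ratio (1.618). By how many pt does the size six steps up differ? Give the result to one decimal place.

327.7pt

Minor second: 19.9 × 1.067⁶ = 29.366pt
Golden ratio: 19.9 × 1.618⁶ = 357.046pt
Difference: 357.046 − 29.366 = 327.680pt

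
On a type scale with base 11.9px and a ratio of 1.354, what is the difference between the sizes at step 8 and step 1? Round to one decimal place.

Step 1: 11.9 × 1.354 = 16.113px
Step 8: 11.9 × 1.354⁸ = 134.430px
Difference: 134.430 − 16.113 = 118.317px

118.3px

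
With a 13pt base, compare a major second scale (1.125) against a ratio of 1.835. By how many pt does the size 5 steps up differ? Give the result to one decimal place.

Major second: 13.0 × 1.125⁵ = 23.426pt
At 1.835: 13.0 × 1.835⁵ = 270.473pt
Difference: 270.473 − 23.426 = 247.047pt

247.0pt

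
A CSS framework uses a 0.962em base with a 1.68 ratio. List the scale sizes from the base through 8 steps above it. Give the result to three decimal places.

0.962em, 1.616em, 2.715em, 4.561em, 7.663em, 12.874em, 21.629em, 36.336em, 61.045em

Step 0: 0.962em
Step 1: 0.962 × 1.68 = 1.616
Step 2: 0.962 × 1.68² = 2.715
Step 3: 0.962 × 1.68³ = 4.561
Step 4: 0.962 × 1.68⁴ = 7.663
Step 5: 0.962 × 1.68⁵ = 12.874
Step 6: 0.962 × 1.68⁶ = 21.629
Step 7: 0.962 × 1.68⁷ = 36.336
Step 8: 0.962 × 1.68⁸ = 61.045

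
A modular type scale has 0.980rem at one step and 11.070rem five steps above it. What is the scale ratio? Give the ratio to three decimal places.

The ratio satisfies 0.980 × r⁵ = 11.070, so r = (11.070 / 0.980)^(1/5).
r = 11.2959^(1/5) ≈ 1.6240

1.624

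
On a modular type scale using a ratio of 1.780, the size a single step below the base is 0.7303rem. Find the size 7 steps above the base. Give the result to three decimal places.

Moving from step -1 to step +7 is 8 steps up, so multiply by r⁸.
0.7303 × 1.780⁸ = 0.7303 × 100.77667 ≈ 73.597

73.597rem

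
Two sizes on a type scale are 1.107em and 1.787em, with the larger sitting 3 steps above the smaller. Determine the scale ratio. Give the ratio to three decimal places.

The ratio satisfies 1.107 × r³ = 1.787, so r = (1.787 / 1.107)^(1/3).
r = 1.6143^(1/3) ≈ 1.1731

1.173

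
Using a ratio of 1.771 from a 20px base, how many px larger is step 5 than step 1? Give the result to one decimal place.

313.0px

Step 1: 20.0 × 1.771 = 35.420px
Step 5: 20.0 × 1.771⁵ = 348.436px
Difference: 348.436 − 35.420 = 313.016px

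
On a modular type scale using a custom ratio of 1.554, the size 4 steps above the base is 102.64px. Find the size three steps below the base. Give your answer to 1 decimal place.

102.64 ÷ 1.554⁷ = 102.64 ÷ 21.88553 ≈ 4.690

4.7px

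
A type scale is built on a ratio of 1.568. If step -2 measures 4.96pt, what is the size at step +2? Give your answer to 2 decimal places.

29.98pt

Moving from step -2 to step +2 is 4 steps up, so multiply by r⁴.
4.96 × 1.568⁴ = 4.96 × 6.04483 ≈ 29.982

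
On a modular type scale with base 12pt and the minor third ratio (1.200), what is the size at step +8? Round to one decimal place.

51.6pt

12.0 × 1.200⁸ = 12.0 × 4.29982 ≈ 51.60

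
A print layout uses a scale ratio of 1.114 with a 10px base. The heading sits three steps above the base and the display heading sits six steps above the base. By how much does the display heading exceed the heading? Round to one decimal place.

Step 3: 10.0 × 1.114³ = 13.825px
Step 6: 10.0 × 1.114⁶ = 19.112px
Difference: 19.112 − 13.825 = 5.287px

5.3px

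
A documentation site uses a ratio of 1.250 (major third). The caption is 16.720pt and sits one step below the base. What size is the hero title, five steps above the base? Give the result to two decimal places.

16.720 × 1.250⁶ = 16.720 × 3.81470 ≈ 63.782

63.78pt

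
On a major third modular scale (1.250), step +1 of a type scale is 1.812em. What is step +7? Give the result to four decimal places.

Moving from step +1 to step +7 is 6 steps up, so multiply by r⁶.
1.812 × 1.250⁶ = 1.812 × 3.81470 ≈ 6.9122

6.9122em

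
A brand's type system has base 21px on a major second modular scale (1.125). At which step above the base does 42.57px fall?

1.125ⁿ = 42.57 / 21 = 2.0271
n = ln(2.0271) / ln(1.125) = 0.7066 / 0.1178 ≈ 6.00

6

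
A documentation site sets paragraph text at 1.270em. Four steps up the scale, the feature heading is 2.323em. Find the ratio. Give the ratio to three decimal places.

1.163

The ratio satisfies 1.270 × r⁴ = 2.323, so r = (2.323 / 1.270)^(1/4).
r = 1.8291^(1/4) ≈ 1.1630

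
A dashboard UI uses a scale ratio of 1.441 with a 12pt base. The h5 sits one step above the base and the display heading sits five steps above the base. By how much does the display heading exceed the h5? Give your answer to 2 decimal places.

57.27pt

Step 1: 12.0 × 1.441 = 17.2920pt
Step 5: 12.0 × 1.441⁵ = 74.5592pt
Difference: 74.5592 − 17.2920 = 57.2672pt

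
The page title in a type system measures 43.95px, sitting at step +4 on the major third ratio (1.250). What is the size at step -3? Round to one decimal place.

43.95 ÷ 1.250⁷ = 43.95 ÷ 4.76837 ≈ 9.217

9.2px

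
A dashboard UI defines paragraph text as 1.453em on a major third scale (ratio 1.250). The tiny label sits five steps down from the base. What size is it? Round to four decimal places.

0.4761em

Every step multiplies by the scale ratio.
1.453 ÷ 1.250⁵ = 1.453 ÷ 3.05176 ≈ 0.4761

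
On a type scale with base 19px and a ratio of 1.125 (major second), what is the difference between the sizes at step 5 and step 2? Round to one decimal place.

10.2px

Step 2: 19.0 × 1.125² = 24.047px
Step 5: 19.0 × 1.125⁵ = 34.239px
Difference: 34.239 − 24.047 = 10.192px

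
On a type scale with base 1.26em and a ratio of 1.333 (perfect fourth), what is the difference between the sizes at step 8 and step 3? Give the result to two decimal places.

9.58em

Step 3: 1.26 × 1.333³ = 2.9844em
Step 8: 1.26 × 1.333⁸ = 12.5606em
Difference: 12.5606 − 2.9844 = 9.5762em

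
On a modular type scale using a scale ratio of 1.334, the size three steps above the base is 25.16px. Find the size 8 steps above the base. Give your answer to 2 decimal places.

Moving from step +3 to step +8 is 5 steps up, so multiply by r⁵.
25.16 × 1.334⁵ = 25.16 × 4.22454 ≈ 106.289

106.29px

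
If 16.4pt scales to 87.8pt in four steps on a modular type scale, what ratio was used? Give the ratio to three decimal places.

r⁴ = 87.8 / 16.4, so r = (87.8/16.4)^(1/4).
r = 5.3537^(1/4) ≈ 1.5211

1.521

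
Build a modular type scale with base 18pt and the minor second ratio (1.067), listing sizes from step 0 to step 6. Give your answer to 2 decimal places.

18.00pt, 19.21pt, 20.49pt, 21.87pt, 23.33pt, 24.89pt, 26.56pt

Step 0: 18pt
Step 1: 18.0 × 1.067 = 19.21
Step 2: 18.0 × 1.067² = 20.49
Step 3: 18.0 × 1.067³ = 21.87
Step 4: 18.0 × 1.067⁴ = 23.33
Step 5: 18.0 × 1.067⁵ = 24.89
Step 6: 18.0 × 1.067⁶ = 26.56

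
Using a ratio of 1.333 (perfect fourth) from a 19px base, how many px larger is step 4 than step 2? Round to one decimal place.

26.2px

Step 2: 19.0 × 1.333² = 33.761px
Step 4: 19.0 × 1.333⁴ = 59.989px
Difference: 59.989 − 33.761 = 26.228px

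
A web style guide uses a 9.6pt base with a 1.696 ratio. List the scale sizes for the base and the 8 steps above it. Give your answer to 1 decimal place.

Step 0: 9.6pt
Step 1: 9.6 × 1.696 = 16.3
Step 2: 9.6 × 1.696² = 27.6
Step 3: 9.6 × 1.696³ = 46.8
Step 4: 9.6 × 1.696⁴ = 79.4
Step 5: 9.6 × 1.696⁵ = 134.7
Step 6: 9.6 × 1.696⁶ = 228.5
Step 7: 9.6 × 1.696⁷ = 387.5
Step 8: 9.6 × 1.696⁸ = 657.2

9.6pt, 16.3pt, 27.6pt, 46.8pt, 79.4pt, 134.7pt, 228.5pt, 387.5pt, 657.2pt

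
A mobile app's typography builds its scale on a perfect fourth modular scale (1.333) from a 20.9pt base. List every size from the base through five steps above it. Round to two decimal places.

Step 0: 20.9pt
Step 1: 20.9 × 1.333 = 27.86
Step 2: 20.9 × 1.333² = 37.14
Step 3: 20.9 × 1.333³ = 49.50
Step 4: 20.9 × 1.333⁴ = 65.99
Step 5: 20.9 × 1.333⁵ = 87.96

20.90pt, 27.86pt, 37.14pt, 49.50pt, 65.99pt, 87.96pt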